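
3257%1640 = 1617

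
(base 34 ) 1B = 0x2D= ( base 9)50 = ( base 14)33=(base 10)45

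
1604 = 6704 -5100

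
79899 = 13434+66465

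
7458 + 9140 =16598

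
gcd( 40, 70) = 10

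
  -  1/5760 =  - 1/5760 = - 0.00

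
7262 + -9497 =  - 2235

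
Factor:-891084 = -2^2*3^1 * 74257^1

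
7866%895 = 706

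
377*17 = 6409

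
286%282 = 4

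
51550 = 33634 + 17916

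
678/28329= 226/9443 =0.02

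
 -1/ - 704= 1/704=0.00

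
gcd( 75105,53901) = 9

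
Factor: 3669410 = 2^1 * 5^1*366941^1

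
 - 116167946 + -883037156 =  - 999205102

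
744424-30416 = 714008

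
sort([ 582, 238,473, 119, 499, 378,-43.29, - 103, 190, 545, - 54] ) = [ - 103, - 54, - 43.29,  119,190, 238, 378,473, 499,545 , 582 ] 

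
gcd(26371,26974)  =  1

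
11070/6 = 1845  =  1845.00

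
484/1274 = 242/637 = 0.38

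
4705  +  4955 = 9660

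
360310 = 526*685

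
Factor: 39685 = 5^1* 7937^1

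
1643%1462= 181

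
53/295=53/295  =  0.18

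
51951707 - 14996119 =36955588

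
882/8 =110 +1/4 = 110.25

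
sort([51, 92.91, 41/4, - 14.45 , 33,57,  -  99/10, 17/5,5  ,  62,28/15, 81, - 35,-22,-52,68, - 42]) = [ - 52, - 42,-35, - 22 , - 14.45, - 99/10,  28/15,17/5, 5,41/4,33, 51 , 57,62,68, 81, 92.91] 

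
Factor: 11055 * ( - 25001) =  - 276386055=- 3^1*5^1 * 11^1*23^1*67^1*1087^1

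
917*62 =56854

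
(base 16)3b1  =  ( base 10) 945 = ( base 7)2520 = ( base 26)1a9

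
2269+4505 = 6774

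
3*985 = 2955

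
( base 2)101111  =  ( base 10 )47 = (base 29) 1i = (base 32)1F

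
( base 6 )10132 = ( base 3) 1212002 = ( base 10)1352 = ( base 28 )1k8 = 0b10101001000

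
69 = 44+25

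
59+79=138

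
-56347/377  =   - 150 + 7/13 = -  149.46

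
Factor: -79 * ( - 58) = 2^1*  29^1 * 79^1 = 4582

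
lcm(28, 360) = 2520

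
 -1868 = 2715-4583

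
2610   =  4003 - 1393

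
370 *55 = 20350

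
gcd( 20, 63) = 1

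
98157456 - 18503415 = 79654041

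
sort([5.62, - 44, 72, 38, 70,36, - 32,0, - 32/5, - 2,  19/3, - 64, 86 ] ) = [ - 64, -44,-32, - 32/5 , - 2,  0, 5.62, 19/3 , 36,  38, 70, 72,86 ]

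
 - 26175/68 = -385 + 5/68 = - 384.93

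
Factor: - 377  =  -13^1*29^1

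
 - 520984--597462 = 76478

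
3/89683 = 3/89683=0.00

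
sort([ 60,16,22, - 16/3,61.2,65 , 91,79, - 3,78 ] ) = [ - 16/3 ,-3, 16, 22,60, 61.2,65,  78,79, 91 ] 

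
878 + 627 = 1505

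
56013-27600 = 28413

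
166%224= 166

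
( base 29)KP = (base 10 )605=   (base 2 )1001011101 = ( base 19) 1cg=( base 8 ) 1135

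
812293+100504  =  912797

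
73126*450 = 32906700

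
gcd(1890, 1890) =1890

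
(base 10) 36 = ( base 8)44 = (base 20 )1g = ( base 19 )1H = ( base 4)210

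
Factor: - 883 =  -  883^1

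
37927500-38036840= - 109340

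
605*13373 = 8090665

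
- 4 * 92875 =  - 371500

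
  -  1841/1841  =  -1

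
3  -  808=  - 805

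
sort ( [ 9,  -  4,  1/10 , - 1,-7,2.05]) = [-7, - 4, - 1, 1/10 , 2.05,9]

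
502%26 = 8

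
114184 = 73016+41168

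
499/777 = 499/777  =  0.64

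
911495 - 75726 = 835769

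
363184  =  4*90796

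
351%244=107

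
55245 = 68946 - 13701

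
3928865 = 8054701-4125836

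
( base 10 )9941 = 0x26D5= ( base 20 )14H1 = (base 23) II5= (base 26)ei9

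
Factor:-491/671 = -11^( - 1 )*61^( - 1)*491^1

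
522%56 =18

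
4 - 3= 1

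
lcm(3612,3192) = 137256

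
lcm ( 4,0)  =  0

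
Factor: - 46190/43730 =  -4619/4373 = - 31^1* 149^1*4373^( - 1)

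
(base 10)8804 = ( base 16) 2264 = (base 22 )I44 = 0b10001001100100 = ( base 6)104432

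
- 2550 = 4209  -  6759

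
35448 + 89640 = 125088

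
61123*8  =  488984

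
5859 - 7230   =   - 1371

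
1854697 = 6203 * 299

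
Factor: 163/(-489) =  - 3^ ( - 1) = - 1/3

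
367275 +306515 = 673790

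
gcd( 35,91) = 7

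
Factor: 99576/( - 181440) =-461/840 = -2^(- 3)* 3^( - 1 )*5^( -1 )*7^( - 1)*461^1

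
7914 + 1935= 9849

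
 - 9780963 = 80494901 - 90275864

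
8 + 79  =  87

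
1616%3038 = 1616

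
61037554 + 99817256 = 160854810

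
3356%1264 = 828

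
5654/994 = 5 + 342/497 = 5.69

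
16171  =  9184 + 6987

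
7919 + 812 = 8731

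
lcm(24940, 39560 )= 1147240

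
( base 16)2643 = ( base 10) 9795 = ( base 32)9I3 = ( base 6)113203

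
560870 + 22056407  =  22617277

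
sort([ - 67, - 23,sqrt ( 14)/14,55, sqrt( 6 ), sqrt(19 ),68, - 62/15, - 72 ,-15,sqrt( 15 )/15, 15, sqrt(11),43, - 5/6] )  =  [ - 72, - 67, - 23, - 15, - 62/15, - 5/6,sqrt(15)/15, sqrt(14)/14,sqrt( 6 ) , sqrt(11), sqrt ( 19),15, 43,55,  68]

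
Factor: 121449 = 3^1*40483^1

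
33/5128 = 33/5128= 0.01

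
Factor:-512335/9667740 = -102467/1933548 = -2^( - 2)*3^( - 1 )*19^1*59^(- 1)*2731^( - 1)* 5393^1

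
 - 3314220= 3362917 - 6677137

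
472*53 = 25016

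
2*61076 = 122152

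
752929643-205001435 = 547928208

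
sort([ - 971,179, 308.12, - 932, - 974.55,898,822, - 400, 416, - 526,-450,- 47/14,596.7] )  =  [ - 974.55,- 971,-932,-526,-450,-400, - 47/14,179,  308.12,  416,596.7, 822,898] 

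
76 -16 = 60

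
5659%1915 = 1829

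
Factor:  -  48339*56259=  -  2719503801 = - 3^4*7^1*19^1*41^1*47^1*131^1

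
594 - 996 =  - 402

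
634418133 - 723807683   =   - 89389550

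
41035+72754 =113789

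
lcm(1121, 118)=2242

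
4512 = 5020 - 508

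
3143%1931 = 1212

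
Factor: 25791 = 3^1*8597^1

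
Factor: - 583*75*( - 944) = 41276400 = 2^4*3^1*5^2*11^1*53^1 * 59^1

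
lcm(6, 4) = 12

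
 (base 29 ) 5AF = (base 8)10636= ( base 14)1902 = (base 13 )208c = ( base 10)4510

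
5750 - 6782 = -1032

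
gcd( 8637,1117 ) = 1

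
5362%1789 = 1784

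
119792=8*14974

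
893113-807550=85563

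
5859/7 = 837 = 837.00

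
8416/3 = 2805 +1/3=2805.33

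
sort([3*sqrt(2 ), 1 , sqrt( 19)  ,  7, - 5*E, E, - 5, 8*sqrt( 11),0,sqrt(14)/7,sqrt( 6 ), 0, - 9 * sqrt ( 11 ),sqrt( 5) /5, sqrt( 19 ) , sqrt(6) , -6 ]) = [-9 * sqrt( 11 ),-5* E,-6, - 5, 0 , 0, sqrt( 5 ) /5, sqrt( 14 ) /7, 1, sqrt( 6 ), sqrt( 6), E,3*sqrt(2),sqrt(19 ),sqrt(19), 7,8 * sqrt( 11 ) ] 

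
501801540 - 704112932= -202311392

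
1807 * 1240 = 2240680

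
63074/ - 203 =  - 311 + 59/203 = - 310.71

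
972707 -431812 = 540895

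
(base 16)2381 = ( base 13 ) 41a2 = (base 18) 1a0h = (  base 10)9089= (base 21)KCH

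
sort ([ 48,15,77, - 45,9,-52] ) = [ - 52, - 45, 9, 15, 48 , 77 ]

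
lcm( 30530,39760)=1709680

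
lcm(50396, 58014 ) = 4989204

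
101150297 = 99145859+2004438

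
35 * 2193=76755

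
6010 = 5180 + 830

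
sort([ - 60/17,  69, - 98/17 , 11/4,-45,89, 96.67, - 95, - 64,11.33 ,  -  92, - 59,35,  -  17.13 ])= [ - 95, - 92,  -  64, - 59, - 45, - 17.13 , - 98/17, - 60/17, 11/4,11.33,35,69, 89,96.67]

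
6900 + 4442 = 11342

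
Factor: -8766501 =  - 3^1*2922167^1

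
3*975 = 2925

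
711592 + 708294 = 1419886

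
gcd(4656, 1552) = 1552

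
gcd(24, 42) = 6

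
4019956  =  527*7628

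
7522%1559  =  1286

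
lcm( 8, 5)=40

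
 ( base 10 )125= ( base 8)175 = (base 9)148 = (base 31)41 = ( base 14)8d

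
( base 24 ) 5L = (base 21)6F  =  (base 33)49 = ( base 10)141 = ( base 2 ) 10001101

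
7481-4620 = 2861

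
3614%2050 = 1564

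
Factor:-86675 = -5^2*3467^1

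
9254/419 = 22 + 36/419 = 22.09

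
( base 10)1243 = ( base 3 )1201001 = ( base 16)4DB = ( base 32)16r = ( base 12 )877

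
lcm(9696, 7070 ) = 339360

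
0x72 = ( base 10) 114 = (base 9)136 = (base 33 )3F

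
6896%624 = 32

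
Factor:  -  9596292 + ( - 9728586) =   -  2^1 * 3^1*37^1*87049^1 = -  19324878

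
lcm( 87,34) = 2958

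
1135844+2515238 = 3651082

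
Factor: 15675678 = 2^1*3^2*870871^1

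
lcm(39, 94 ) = 3666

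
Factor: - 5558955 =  - 3^1*5^1*370597^1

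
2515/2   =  1257 + 1/2 = 1257.50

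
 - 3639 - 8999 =-12638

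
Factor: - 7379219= - 151^1*48869^1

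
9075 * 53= 480975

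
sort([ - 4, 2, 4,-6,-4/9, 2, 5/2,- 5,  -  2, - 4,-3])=[ -6, - 5,  -  4, - 4,- 3,- 2, - 4/9, 2,2, 5/2, 4 ] 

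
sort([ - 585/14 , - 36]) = [ - 585/14, - 36]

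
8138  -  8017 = 121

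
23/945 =23/945 = 0.02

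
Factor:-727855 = - 5^1*17^1* 8563^1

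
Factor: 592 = 2^4*37^1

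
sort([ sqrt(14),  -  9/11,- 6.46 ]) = [ - 6.46, - 9/11,sqrt( 14 ) ]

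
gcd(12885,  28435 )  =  5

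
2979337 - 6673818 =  - 3694481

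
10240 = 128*80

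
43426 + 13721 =57147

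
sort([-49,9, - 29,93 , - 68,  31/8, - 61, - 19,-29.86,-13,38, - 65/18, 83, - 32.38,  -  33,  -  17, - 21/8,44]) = [-68, - 61, - 49, - 33, - 32.38,-29.86, - 29, -19, - 17,-13, - 65/18, - 21/8 , 31/8 , 9,38 , 44,83, 93]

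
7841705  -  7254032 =587673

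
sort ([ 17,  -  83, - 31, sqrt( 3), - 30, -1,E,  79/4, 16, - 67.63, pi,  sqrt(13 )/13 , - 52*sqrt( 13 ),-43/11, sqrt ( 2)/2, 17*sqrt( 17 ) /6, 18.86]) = [ - 52*sqrt(13),-83, - 67.63, - 31, - 30, - 43/11, - 1,sqrt(13 )/13, sqrt( 2)/2, sqrt(3), E,  pi,  17*sqrt( 17)/6,16, 17, 18.86,79/4 ]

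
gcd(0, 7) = 7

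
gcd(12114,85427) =1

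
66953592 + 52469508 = 119423100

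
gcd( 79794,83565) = 9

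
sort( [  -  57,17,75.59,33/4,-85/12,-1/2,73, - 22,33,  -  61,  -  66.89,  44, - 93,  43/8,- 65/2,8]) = [ - 93,  -  66.89, - 61, - 57, - 65/2,  -  22,-85/12,  -  1/2, 43/8,8,33/4 , 17, 33,44, 73,75.59]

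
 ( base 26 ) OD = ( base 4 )21331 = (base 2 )1001111101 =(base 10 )637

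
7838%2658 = 2522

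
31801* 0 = 0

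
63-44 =19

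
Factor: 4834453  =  13^1*373^1*997^1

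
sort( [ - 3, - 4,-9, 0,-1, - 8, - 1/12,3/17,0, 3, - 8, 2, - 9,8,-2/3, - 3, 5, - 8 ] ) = [ -9, - 9, - 8,- 8,-8, - 4, - 3, - 3, - 1, - 2/3,-1/12,  0,  0,3/17 , 2,3,5 , 8 ] 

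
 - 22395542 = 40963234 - 63358776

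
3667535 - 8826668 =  - 5159133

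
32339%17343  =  14996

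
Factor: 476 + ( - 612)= -2^3*17^1  =  - 136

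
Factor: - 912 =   -  2^4*3^1 * 19^1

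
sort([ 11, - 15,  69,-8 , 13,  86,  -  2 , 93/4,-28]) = [ - 28 , - 15, - 8, - 2,11,13, 93/4, 69,86]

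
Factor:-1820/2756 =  - 35/53 = - 5^1 * 7^1*53^( - 1 )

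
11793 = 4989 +6804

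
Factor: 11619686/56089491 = 2^1*3^( - 1 ) * 13^1*83^( - 1)*89^( - 1)*2531^ ( - 1 )*446911^1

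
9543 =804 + 8739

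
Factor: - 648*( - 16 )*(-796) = -8252928 = - 2^9*3^4*199^1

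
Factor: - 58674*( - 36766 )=2157208284 = 2^2 * 3^1*7^1*11^1 * 31^1*127^1*593^1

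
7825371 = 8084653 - 259282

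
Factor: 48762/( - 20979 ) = -86/37 = - 2^1*37^ ( - 1) * 43^1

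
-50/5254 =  - 1 + 2602/2627 =-0.01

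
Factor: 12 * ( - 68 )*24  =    -  19584 = - 2^7*3^2*17^1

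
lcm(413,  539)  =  31801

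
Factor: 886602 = 2^1*3^1*107^1* 1381^1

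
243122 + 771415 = 1014537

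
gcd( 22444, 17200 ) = 4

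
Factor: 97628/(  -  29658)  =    -  2^1*3^(- 1 )*4943^( - 1)*24407^1 = - 48814/14829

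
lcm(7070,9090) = 63630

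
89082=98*909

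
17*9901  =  168317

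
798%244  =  66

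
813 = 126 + 687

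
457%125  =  82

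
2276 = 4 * 569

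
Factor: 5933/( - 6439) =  - 17^1*47^( -1)*137^(-1) * 349^1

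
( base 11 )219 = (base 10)262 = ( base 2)100000110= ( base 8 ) 406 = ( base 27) 9J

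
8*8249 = 65992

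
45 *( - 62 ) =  - 2790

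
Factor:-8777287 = -17^1*521^1*991^1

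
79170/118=670 + 55/59 = 670.93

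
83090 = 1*83090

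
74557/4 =74557/4 = 18639.25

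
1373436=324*4239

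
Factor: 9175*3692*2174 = 73642293400   =  2^3 * 5^2*13^1*71^1*367^1*1087^1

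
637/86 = 7 + 35/86 = 7.41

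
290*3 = 870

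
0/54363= 0 =0.00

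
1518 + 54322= 55840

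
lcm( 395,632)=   3160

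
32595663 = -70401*(- 463) 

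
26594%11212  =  4170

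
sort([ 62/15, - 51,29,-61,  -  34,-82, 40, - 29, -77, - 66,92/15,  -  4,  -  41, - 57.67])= [ - 82, - 77, - 66, - 61, - 57.67, - 51, - 41,  -  34,  -  29,  -  4, 62/15,92/15, 29,40]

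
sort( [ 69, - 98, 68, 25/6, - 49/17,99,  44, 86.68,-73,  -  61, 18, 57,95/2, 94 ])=[-98,-73,-61, - 49/17, 25/6,18, 44,95/2, 57, 68, 69,86.68, 94, 99]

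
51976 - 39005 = 12971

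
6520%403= 72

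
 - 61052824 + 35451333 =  - 25601491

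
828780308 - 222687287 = 606093021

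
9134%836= 774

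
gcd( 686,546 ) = 14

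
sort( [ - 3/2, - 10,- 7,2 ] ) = [ - 10,-7, - 3/2, 2] 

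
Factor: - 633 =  - 3^1 * 211^1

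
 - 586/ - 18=293/9 = 32.56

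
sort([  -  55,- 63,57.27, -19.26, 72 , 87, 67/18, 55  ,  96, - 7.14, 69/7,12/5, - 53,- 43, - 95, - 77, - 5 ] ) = [-95, - 77,- 63, - 55, - 53 , - 43, - 19.26, - 7.14, - 5,12/5, 67/18,69/7,55, 57.27,72, 87,96]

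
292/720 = 73/180 =0.41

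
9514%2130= 994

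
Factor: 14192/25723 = 16/29= 2^4*29^( - 1) 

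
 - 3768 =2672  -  6440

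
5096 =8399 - 3303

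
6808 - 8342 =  - 1534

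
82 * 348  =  28536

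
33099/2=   33099/2= 16549.50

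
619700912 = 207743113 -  - 411957799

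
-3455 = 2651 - 6106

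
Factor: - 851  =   - 23^1* 37^1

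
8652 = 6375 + 2277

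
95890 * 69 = 6616410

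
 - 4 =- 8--4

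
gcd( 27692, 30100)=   1204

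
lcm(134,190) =12730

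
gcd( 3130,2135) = 5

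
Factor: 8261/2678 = 2^( - 1 ) *11^1 * 13^( - 1)*103^( - 1)*751^1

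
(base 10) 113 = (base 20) 5D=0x71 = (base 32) 3h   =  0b1110001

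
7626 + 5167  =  12793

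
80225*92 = 7380700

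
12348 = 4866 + 7482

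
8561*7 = 59927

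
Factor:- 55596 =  - 2^2 * 3^1 *41^1*113^1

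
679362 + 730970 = 1410332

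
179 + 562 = 741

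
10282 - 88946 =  - 78664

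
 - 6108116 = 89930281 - 96038397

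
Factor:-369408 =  - 2^8*3^1*13^1*37^1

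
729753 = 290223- - 439530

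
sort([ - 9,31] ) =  [ - 9,  31] 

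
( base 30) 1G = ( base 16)2e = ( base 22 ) 22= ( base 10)46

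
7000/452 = 1750/113=15.49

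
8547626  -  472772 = 8074854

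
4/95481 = 4/95481 = 0.00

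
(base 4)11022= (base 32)AA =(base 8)512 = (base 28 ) BM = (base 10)330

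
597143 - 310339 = 286804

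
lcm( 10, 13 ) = 130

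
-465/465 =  -1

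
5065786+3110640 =8176426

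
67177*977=65631929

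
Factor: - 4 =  - 2^2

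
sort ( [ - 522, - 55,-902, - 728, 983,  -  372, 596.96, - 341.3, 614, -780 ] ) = [ - 902, -780, - 728 ,-522,-372 , - 341.3, - 55,596.96,614,  983 ]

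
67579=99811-32232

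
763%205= 148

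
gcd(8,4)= 4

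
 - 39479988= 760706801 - 800186789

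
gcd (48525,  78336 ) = 3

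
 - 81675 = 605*( - 135)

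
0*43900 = 0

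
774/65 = 11+59/65 = 11.91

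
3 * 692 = 2076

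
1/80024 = 1/80024 = 0.00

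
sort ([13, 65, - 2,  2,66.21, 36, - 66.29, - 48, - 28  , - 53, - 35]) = [ - 66.29,  -  53,-48, - 35 , - 28, - 2,2,13,36,65,66.21]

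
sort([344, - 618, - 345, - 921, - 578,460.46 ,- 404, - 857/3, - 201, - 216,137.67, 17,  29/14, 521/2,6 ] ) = [ - 921, - 618, - 578, - 404, - 345, - 857/3, - 216, - 201, 29/14, 6,17, 137.67,521/2,344,460.46] 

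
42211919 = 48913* 863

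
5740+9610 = 15350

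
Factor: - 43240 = - 2^3*5^1*23^1*47^1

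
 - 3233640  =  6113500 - 9347140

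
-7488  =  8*( - 936 )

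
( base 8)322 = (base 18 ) bc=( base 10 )210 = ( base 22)9C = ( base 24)8i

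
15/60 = 1/4 =0.25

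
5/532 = 5/532=0.01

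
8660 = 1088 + 7572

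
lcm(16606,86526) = 1643994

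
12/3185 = 12/3185= 0.00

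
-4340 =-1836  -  2504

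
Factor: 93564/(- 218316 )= -3/7= -3^1*7^( - 1)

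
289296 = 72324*4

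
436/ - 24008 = - 109/6002 = - 0.02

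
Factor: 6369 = 3^1 * 11^1*193^1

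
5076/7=725+1/7 = 725.14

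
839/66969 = 839/66969 = 0.01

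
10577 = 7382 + 3195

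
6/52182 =1/8697 = 0.00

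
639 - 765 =-126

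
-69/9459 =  - 23/3153= -  0.01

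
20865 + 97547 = 118412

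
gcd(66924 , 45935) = 1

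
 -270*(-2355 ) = 635850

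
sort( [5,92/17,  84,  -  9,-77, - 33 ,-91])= [ - 91, - 77, - 33, - 9, 5, 92/17, 84 ]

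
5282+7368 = 12650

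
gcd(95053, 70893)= 1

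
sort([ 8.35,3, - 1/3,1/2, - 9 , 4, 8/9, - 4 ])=[  -  9, - 4, - 1/3,1/2, 8/9, 3,4,8.35]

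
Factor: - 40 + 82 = 42 = 2^1*3^1*7^1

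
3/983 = 3/983=0.00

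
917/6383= 917/6383 = 0.14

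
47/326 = 47/326 = 0.14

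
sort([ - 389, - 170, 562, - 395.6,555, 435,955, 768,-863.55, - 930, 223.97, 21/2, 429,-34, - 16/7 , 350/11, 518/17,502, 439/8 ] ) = [ - 930, - 863.55, - 395.6, - 389, - 170, - 34, - 16/7  ,  21/2,518/17,350/11,439/8,223.97,429,435,502 , 555,562, 768,955] 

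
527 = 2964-2437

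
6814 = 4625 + 2189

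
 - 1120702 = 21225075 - 22345777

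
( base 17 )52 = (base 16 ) 57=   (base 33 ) 2L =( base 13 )69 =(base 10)87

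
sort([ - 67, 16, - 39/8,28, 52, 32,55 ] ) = [ - 67,-39/8, 16, 28,  32, 52,55]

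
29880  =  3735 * 8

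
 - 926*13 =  - 12038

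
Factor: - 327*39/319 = -3^2*11^(  -  1 ) *13^1*29^(- 1 )*109^1 = - 12753/319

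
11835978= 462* 25619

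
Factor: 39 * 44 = 1716 = 2^2 * 3^1 *11^1 * 13^1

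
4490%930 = 770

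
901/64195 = 901/64195 = 0.01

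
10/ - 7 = -2 + 4/7= -1.43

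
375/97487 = 375/97487 = 0.00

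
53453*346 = 18494738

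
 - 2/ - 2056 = 1/1028 = 0.00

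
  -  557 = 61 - 618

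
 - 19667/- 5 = 3933 + 2/5 = 3933.40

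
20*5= 100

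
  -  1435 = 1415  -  2850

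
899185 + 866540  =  1765725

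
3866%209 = 104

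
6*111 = 666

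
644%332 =312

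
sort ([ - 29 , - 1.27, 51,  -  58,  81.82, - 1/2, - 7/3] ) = [ - 58, - 29 , - 7/3, - 1.27,  -  1/2, 51,81.82]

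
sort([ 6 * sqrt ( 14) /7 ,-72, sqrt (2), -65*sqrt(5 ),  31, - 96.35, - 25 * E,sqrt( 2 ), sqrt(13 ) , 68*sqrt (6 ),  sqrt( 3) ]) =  [-65*sqrt ( 5), - 96.35, - 72,  -  25*  E, sqrt (2 ), sqrt ( 2), sqrt( 3 ),6 *sqrt( 14)/7, sqrt( 13 ),31,68 *sqrt(6)]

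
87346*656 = 57298976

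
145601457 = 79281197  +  66320260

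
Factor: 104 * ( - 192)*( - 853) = 2^9*3^1*13^1*853^1  =  17032704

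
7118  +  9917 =17035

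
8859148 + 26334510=35193658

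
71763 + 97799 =169562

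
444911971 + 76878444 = 521790415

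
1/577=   1/577= 0.00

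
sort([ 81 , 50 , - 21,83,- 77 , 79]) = [ - 77, - 21, 50,  79, 81, 83]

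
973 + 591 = 1564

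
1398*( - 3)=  - 4194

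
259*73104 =18933936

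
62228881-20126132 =42102749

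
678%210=48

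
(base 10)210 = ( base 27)7L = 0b11010010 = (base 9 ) 253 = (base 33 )6c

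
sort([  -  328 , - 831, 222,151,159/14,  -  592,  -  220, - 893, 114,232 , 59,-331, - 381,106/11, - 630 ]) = [ - 893,-831, - 630, - 592 ,  -  381,- 331,-328, - 220, 106/11,159/14, 59, 114,151,222, 232]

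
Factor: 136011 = 3^1*45337^1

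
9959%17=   14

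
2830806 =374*7569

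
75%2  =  1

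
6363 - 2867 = 3496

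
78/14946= 13/2491 = 0.01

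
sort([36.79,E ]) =[ E,36.79]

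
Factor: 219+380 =599^1 = 599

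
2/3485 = 2/3485 = 0.00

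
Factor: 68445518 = 2^1*3259^1*10501^1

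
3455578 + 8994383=12449961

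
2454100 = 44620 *55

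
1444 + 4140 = 5584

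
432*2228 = 962496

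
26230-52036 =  - 25806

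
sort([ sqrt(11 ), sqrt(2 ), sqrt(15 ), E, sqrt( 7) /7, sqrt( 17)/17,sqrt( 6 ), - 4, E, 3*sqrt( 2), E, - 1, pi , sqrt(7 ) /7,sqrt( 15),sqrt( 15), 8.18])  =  [ - 4, - 1, sqrt ( 17 ) /17,  sqrt( 7)/7,sqrt( 7)/7,  sqrt(2 ), sqrt ( 6 ),E,E, E, pi, sqrt( 11 ), sqrt( 15), sqrt(15),sqrt( 15),3*sqrt( 2 ) , 8.18 ] 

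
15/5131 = 15/5131 = 0.00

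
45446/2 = 22723 = 22723.00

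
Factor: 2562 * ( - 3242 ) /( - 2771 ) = 2^2*3^1*7^1*17^( - 1 ) * 61^1 * 163^(  -  1)*1621^1=8306004/2771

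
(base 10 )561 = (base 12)3a9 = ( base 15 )276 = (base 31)i3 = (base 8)1061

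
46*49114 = 2259244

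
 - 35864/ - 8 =4483 + 0/1 =4483.00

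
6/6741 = 2/2247  =  0.00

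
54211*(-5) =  - 271055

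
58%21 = 16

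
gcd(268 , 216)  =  4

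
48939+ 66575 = 115514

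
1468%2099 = 1468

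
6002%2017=1968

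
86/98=43/49 = 0.88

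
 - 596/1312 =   -  1 + 179/328  =  - 0.45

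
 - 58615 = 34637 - 93252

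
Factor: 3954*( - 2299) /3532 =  - 2^(  -  1)*3^1*11^2*19^1*659^1* 883^ ( - 1) = - 4545123/1766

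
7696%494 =286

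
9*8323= 74907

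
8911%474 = 379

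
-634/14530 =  - 1 + 6948/7265 = -0.04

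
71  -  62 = 9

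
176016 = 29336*6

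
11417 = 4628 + 6789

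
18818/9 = 2090+8/9 = 2090.89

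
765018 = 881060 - 116042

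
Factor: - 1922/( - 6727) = 2/7 = 2^1 * 7^( - 1)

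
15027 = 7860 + 7167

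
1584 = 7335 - 5751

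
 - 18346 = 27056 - 45402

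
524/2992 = 131/748 = 0.18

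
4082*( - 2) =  - 8164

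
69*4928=340032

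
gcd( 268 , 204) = 4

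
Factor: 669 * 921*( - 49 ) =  - 30191301 = - 3^2 *7^2*223^1*307^1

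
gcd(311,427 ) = 1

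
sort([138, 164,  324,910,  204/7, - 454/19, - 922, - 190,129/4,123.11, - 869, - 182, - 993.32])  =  [-993.32, - 922, - 869, - 190 , - 182 , - 454/19,204/7 , 129/4,123.11 , 138,164, 324, 910 ]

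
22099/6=22099/6 = 3683.17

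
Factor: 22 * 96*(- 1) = -2112 = -2^6*3^1*11^1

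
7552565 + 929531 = 8482096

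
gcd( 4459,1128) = 1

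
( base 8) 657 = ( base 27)fq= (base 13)272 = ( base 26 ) gf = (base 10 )431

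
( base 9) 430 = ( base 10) 351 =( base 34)AB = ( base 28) CF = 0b101011111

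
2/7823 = 2/7823 = 0.00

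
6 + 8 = 14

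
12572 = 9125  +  3447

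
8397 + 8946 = 17343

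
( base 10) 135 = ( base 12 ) B3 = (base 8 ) 207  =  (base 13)A5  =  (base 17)7g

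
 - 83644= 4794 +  -88438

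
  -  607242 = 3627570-4234812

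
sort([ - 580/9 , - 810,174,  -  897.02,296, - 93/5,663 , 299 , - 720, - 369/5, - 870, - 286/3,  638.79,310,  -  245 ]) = [ - 897.02,  -  870,  -  810, - 720,-245, - 286/3 , - 369/5, - 580/9, - 93/5,174,296,299, 310 , 638.79, 663]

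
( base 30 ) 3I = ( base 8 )154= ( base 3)11000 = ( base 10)108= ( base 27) 40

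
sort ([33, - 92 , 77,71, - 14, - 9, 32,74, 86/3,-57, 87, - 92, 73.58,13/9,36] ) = [-92 , - 92, - 57 , - 14,-9, 13/9,86/3, 32, 33,36, 71,73.58,74, 77, 87]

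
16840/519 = 16840/519 = 32.45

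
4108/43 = 4108/43 = 95.53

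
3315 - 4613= -1298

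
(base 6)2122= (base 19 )167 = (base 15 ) 222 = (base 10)482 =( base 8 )742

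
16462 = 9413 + 7049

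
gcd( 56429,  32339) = 73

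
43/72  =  43/72 = 0.60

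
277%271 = 6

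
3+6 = 9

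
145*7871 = 1141295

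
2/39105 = 2/39105 = 0.00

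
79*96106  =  7592374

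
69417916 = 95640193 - 26222277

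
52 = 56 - 4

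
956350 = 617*1550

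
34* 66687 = 2267358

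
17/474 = 17/474 = 0.04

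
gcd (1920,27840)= 960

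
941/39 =24 + 5/39 =24.13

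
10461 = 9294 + 1167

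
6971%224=27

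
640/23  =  640/23=27.83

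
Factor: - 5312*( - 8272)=2^10*11^1*47^1 *83^1  =  43940864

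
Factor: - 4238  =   - 2^1*13^1 * 163^1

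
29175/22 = 29175/22=1326.14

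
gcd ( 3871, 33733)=553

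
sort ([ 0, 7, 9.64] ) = [0, 7,  9.64]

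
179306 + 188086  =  367392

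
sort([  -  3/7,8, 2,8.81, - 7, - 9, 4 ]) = [ - 9, - 7, - 3/7,2,4,8,8.81]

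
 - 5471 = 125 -5596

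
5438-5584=- 146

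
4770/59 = 80+ 50/59 = 80.85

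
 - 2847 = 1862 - 4709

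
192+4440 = 4632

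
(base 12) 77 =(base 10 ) 91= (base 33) 2P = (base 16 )5B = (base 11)83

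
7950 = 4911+3039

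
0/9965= 0 =0.00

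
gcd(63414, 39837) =813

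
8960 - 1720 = 7240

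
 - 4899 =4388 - 9287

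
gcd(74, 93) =1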